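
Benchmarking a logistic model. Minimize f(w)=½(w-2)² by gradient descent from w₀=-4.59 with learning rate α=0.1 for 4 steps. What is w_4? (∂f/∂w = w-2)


step 1: grad = -4.59-2 = -6.59; w = -4.59 - 0.1·(-6.59) = -3.931
step 2: grad = -3.931-2 = -5.931; w = -3.931 - 0.1·(-5.931) = -3.3379
step 3: grad = -3.3379-2 = -5.3379; w = -3.3379 - 0.1·(-5.3379) = -2.80411
step 4: grad = -2.80411-2 = -4.80411; w = -2.80411 - 0.1·(-4.80411) = -2.323699

-2.323699


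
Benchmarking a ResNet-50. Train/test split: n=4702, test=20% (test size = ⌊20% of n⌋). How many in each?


Test = ⌊4702·20/100⌋ = 940
Train = 4702 - 940 = 3762

Train: 3762, Test: 940


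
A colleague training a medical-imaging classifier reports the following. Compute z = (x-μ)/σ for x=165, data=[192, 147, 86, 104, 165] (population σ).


μ = 138.8, σ = 38.943
z = (165 - 138.8)/38.943 = 0.6728

0.6728


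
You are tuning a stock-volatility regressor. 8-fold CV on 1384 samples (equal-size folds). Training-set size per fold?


Fold size = 1384/8 = 173
Training per fold = 1384 - 173 = 1211

1211


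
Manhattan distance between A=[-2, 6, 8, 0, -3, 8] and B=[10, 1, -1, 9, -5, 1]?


d = |-2-10| + |6-1| + |8+ 1| + |0-9| + |-3+ 5| + |8-1|
  = 12 + 5 + 9 + 9 + 2 + 7
  = 44

44


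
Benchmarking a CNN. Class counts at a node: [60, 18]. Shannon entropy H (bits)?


Probabilities: [60/78, 18/78] ≈ [0.7692, 0.2308]
H = -((60/78)·log₂(60/78) + (18/78)·log₂(18/78))
  = 0.7793 bits

0.7793 bits


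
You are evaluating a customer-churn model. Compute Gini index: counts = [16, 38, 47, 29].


Probabilities: [16/130, 38/130, 47/130, 29/130] ≈ [0.1231, 0.2923, 0.3615, 0.2231]
Σpᵢ² = (256 + 1444 + 2209 + 841)/130² = 4750/16900
Gini = 1 - Σpᵢ² = 1 - 4750/16900 = 0.7189

0.7189


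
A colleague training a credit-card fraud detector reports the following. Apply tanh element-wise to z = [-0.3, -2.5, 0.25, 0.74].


tanh(-0.3) = -0.2913
tanh(-2.5) = -0.9866
tanh(0.25) = 0.2449
tanh(0.74) = 0.6291
result = [-0.2913, -0.9866, 0.2449, 0.6291]

[-0.2913, -0.9866, 0.2449, 0.6291]


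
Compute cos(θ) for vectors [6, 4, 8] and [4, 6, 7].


A·B = 6·4 + 4·6 + 8·7 = 104
‖A‖ = √116 = 10.7703, ‖B‖ = √101 = 10.0499
cos = 104/(√116·√101) = 104/√11716 = 0.9608

0.9608


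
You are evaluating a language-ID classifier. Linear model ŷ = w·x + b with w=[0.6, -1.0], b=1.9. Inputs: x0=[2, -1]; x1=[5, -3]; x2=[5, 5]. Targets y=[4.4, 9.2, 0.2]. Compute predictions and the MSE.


ŷ0 = (0.6)·(2) + (-1.0)·(-1) + 1.9 = 4.1
ŷ1 = (0.6)·(5) + (-1.0)·(-3) + 1.9 = 7.9
ŷ2 = (0.6)·(5) + (-1.0)·(5) + 1.9 = -0.1
errors² = [0.09, 1.69, 0.09]
MSE = 1.8700/3 = 0.6233

0.6233


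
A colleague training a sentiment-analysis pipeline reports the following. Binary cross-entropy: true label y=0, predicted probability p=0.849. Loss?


BCE = -[y·ln(p) + (1-y)·ln(1-p)]
= -0 - 1·ln(1-0.849)
= -ln(0.151) = 1.8905

1.8905


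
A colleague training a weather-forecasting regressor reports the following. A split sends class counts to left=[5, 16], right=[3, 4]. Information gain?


Parent = [8, 20], H_parent = 0.8631
H_left = 0.7919 (n=21), H_right = 0.9852 (n=7)
H_children = (21/28)·0.7919 + (7/28)·0.9852 = 0.8402
IG = 0.8631 - 0.8402 = 0.0229

0.0229


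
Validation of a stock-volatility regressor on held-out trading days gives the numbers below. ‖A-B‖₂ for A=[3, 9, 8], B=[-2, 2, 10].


d = √((3+ 2)² + (9-2)² + (8-10)²)
  = √(25 + 49 + 4)
  = √78 = 8.8318

8.8318


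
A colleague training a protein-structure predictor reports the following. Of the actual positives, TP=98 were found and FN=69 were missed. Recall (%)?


Recall = TP/(TP+FN)
= 98/(98+69)
= 98/167 = 58.68%

58.68%


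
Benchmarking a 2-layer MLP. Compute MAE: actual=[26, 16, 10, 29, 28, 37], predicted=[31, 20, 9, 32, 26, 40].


Absolute errors: |26-31|=5, |16-20|=4, |10-9|=1, |29-32|=3, |28-26|=2, |37-40|=3
Sum = 18
MAE = 18/6 = 3

3


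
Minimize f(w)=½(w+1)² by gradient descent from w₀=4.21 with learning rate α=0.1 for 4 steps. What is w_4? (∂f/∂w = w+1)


step 1: grad = 4.21+1 = 5.21; w = 4.21 - 0.1·(5.21) = 3.689
step 2: grad = 3.689+1 = 4.689; w = 3.689 - 0.1·(4.689) = 3.2201
step 3: grad = 3.2201+1 = 4.2201; w = 3.2201 - 0.1·(4.2201) = 2.79809
step 4: grad = 2.79809+1 = 3.79809; w = 2.79809 - 0.1·(3.79809) = 2.418281

2.418281


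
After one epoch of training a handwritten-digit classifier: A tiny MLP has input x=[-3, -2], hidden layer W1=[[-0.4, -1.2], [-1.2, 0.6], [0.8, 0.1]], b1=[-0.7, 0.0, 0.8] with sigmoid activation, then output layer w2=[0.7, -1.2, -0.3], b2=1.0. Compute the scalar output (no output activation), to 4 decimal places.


z1[0] = (-0.4)·(-3) + (-1.2)·(-2) - 0.7 = 2.9
z1[1] = (-1.2)·(-3) + (0.6)·(-2) + 0.0 = 2.4
z1[2] = (0.8)·(-3) + (0.1)·(-2) + 0.8 = -1.8
h = sigmoid(z1) = [0.9478, 0.9168, 0.1419]
output = (0.7)·(0.9478) + (-1.2)·(0.9168) + (-0.3)·(0.1419) + 1.0 = 0.5207

0.5207


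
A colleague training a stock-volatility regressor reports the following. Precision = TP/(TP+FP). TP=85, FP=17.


Precision = TP/(TP+FP)
= 85/(85+17)
= 85/102 = 83.33%

83.33%


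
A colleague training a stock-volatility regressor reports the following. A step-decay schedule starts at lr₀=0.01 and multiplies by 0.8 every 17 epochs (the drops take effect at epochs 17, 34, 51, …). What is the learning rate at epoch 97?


n_drops = ⌊97/17⌋ = 5
lr = 0.01·0.8^5 = 0.01·0.32768 = 0.0032768

0.0032768


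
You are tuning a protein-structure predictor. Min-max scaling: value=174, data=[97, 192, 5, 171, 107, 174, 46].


min=5, max=192
(174-5)/(192-5) = 169/187 = 0.9037

0.9037


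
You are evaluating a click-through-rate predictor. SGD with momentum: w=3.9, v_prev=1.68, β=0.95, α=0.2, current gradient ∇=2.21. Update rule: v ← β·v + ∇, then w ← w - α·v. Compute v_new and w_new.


v_new = 0.95·1.68 + 2.21 = 1.596 + 2.21 = 3.806
w_new = 3.9 - 0.2·3.806 = 3.9 - 0.7612 = 3.1388

v_new=3.806, w_new=3.1388


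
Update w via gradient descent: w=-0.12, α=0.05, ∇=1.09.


w_new = w - α·∇
= -0.12 - 0.05·1.09
= -0.12 - 0.0545
= -0.1745

-0.1745


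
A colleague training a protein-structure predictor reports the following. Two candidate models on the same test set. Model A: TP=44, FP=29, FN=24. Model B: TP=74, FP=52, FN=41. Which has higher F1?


Model A: P=44/73=0.6027, R=44/68=0.6471, F1=2PR/(P+R)=2TP/(2TP+FP+FN)=88/141=0.6241
Model B: P=74/126=0.5873, R=74/115=0.6435, F1=2PR/(P+R)=2TP/(2TP+FP+FN)=148/241=0.6141
0.6241 > 0.6141 → Model A

Model A


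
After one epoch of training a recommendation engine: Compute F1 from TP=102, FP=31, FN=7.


Precision = 102/133 = 0.7669
Recall = 102/109 = 0.9358
F1 = 2·P·R/(P+R) = 2·TP/(2·TP+FP+FN) = 204/(204+31+7) = 204/242 = 0.843

0.843


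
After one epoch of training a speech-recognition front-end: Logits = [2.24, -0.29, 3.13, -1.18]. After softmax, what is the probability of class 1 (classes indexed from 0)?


Exponentials: e^2.24=9.3933, e^-0.29=0.7483, e^3.13=22.874, e^-1.18=0.3073
Sum = 33.3229
Softmax = [0.2819, 0.0225, 0.6864, 0.0092]
p[1] = 0.7483/33.3229 = 0.0225

0.0225


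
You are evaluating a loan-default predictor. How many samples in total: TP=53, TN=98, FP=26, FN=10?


Total = TP + TN + FP + FN
= 53 + 98 + 26 + 10
= 187
(Predicted positive: 79, predicted negative: 108)

187


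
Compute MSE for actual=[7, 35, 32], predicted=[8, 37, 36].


Squared errors: (7-8)²=1, (35-37)²=4, (32-36)²=16
Sum = 21
MSE = 21/3 = 7

7


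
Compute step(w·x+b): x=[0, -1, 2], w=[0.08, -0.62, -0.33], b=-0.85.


z = (0)·(0.08) + (-1)·(-0.62) + (2)·(-0.33) - 0.85
  = -0.89
step(z) = 0 (z<0)

0


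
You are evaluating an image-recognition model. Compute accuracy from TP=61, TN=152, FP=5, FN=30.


Accuracy = (TP+TN)/(TP+TN+FP+FN)
= (61+152)/(248)
= 213/248 = 85.89%

85.89%


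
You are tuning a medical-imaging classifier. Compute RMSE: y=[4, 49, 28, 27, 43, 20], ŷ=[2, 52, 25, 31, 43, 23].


MSE = 47/6 = 7.8333
RMSE = √(47/6) = 2.7988

2.7988


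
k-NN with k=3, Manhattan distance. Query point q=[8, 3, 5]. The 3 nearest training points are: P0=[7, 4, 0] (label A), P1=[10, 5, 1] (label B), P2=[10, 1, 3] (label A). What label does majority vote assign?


d(q,P0) = 7  (label A)
d(q,P1) = 8  (label B)
d(q,P2) = 6  (label A)
Votes: A=2, B=1
Majority → A

A


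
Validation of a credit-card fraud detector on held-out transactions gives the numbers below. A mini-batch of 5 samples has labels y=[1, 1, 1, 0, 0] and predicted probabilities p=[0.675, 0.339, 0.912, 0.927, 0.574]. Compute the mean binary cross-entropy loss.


L[0] = -ln(0.675) = 0.393
L[1] = -ln(0.339) = 1.0818
L[2] = -ln(0.912) = 0.0921
L[3] = -ln(1-0.927) = -ln(0.073) = 2.6173
L[4] = -ln(1-0.574) = -ln(0.426) = 0.8533
mean = (0.393 + 1.0818 + 0.0921 + 2.6173 + 0.8533)/5 = 1.0075

1.0075


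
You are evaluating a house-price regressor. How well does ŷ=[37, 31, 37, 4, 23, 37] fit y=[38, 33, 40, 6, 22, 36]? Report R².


ȳ = 29.1667
SS_res = Σ(y-ŷ)² = 20
SS_tot = Σ(y-ȳ)² = 844.83
R² = 1 - SS_res/SS_tot = 1 - 0.0237 = 0.9763

0.9763


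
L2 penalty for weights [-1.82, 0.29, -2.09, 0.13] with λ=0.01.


‖w‖₂² = (-1.82)² + (0.29)² + (-2.09)² + (0.13)²
     = 3.3124 + 0.0841 + 4.3681 + 0.0169
     = 7.7815
λ·‖w‖₂² = 0.01·7.7815 = 0.077815

0.077815


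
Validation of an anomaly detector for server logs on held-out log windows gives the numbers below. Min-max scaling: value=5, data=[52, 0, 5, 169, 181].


min=0, max=181
(5-0)/(181-0) = 5/181 = 0.0276

0.0276


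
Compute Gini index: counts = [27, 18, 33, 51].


Probabilities: [27/129, 18/129, 33/129, 51/129] ≈ [0.2093, 0.1395, 0.2558, 0.3953]
Σpᵢ² = (729 + 324 + 1089 + 2601)/129² = 4743/16641
Gini = 1 - Σpᵢ² = 1 - 4743/16641 = 0.715

0.715


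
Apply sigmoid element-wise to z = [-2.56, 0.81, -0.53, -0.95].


σ(-2.56) = 1/(1+e^2.56) = 0.0718
σ(0.81) = 1/(1+e^-0.81) = 0.6921
σ(-0.53) = 1/(1+e^0.53) = 0.3705
σ(-0.95) = 1/(1+e^0.95) = 0.2789
result = [0.0718, 0.6921, 0.3705, 0.2789]

[0.0718, 0.6921, 0.3705, 0.2789]


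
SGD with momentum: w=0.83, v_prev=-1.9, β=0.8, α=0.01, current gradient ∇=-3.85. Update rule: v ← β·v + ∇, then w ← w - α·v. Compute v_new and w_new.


v_new = 0.8·-1.9 - 3.85 = -1.52 - 3.85 = -5.37
w_new = 0.83 - 0.01·-5.37 = 0.83 + 0.0537 = 0.8837

v_new=-5.37, w_new=0.8837


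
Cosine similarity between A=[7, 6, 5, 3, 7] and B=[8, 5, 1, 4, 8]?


A·B = 7·8 + 6·5 + 5·1 + 3·4 + 7·8 = 159
‖A‖ = √168 = 12.9615, ‖B‖ = √170 = 13.0384
cos = 159/(√168·√170) = 159/√28560 = 0.9408

0.9408


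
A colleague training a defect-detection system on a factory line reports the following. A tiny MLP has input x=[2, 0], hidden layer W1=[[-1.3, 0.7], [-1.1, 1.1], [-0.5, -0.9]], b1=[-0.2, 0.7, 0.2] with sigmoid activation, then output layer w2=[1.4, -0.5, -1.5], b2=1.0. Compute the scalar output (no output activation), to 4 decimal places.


z1[0] = (-1.3)·(2) + (0.7)·(0) - 0.2 = -2.8
z1[1] = (-1.1)·(2) + (1.1)·(0) + 0.7 = -1.5
z1[2] = (-0.5)·(2) + (-0.9)·(0) + 0.2 = -0.8
h = sigmoid(z1) = [0.0573, 0.1824, 0.31]
output = (1.4)·(0.0573) + (-0.5)·(0.1824) + (-1.5)·(0.31) + 1.0 = 0.524

0.524


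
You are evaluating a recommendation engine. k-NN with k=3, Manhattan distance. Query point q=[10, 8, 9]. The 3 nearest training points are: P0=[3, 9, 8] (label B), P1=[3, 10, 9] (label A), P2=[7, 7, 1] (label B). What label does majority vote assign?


d(q,P0) = 9  (label B)
d(q,P1) = 9  (label A)
d(q,P2) = 12  (label B)
Votes: A=1, B=2
Majority → B

B


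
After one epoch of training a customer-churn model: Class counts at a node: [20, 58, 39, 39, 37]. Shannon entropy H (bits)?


Probabilities: [20/193, 58/193, 39/193, 39/193, 37/193] ≈ [0.1036, 0.3005, 0.2021, 0.2021, 0.1917]
H = -((20/193)·log₂(20/193) + (58/193)·log₂(58/193) + (39/193)·log₂(39/193) + (39/193)·log₂(39/193) + (37/193)·log₂(37/193))
  = 2.2494 bits

2.2494 bits


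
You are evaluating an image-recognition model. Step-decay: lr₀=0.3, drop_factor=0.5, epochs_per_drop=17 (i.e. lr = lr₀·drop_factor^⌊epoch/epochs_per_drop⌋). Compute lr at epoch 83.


n_drops = ⌊83/17⌋ = 4
lr = 0.3·0.5^4 = 0.3·0.0625 = 0.01875

0.01875


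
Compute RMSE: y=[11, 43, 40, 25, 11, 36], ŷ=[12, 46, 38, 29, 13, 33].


MSE = 43/6 = 7.1667
RMSE = √(43/6) = 2.6771

2.6771


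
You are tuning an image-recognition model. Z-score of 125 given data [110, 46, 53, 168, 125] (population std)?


μ = 100.4, σ = 45.7672
z = (125 - 100.4)/45.7672 = 0.5375

0.5375


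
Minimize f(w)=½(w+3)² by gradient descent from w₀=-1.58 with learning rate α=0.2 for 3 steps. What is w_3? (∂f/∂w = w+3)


step 1: grad = -1.58+3 = 1.42; w = -1.58 - 0.2·(1.42) = -1.864
step 2: grad = -1.864+3 = 1.136; w = -1.864 - 0.2·(1.136) = -2.0912
step 3: grad = -2.0912+3 = 0.9088; w = -2.0912 - 0.2·(0.9088) = -2.27296

-2.27296


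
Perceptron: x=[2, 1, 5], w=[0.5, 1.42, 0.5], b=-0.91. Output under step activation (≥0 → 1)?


z = (2)·(0.5) + (1)·(1.42) + (5)·(0.5) - 0.91
  = 4.01
step(z) = 1 (z≥0)

1


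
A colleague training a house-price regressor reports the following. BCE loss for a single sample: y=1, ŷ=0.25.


BCE = -[y·ln(p) + (1-y)·ln(1-p)]
= -1·ln(0.25) - 0
= -ln(0.25) = 1.3863

1.3863


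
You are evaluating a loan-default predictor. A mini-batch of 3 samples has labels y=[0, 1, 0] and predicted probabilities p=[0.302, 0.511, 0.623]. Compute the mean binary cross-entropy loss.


L[0] = -ln(1-0.302) = -ln(0.698) = 0.3595
L[1] = -ln(0.511) = 0.6714
L[2] = -ln(1-0.623) = -ln(0.377) = 0.9755
mean = (0.3595 + 0.6714 + 0.9755)/3 = 0.6688

0.6688


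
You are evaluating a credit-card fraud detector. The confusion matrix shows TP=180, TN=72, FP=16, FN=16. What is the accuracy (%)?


Accuracy = (TP+TN)/(TP+TN+FP+FN)
= (180+72)/(284)
= 252/284 = 88.73%

88.73%


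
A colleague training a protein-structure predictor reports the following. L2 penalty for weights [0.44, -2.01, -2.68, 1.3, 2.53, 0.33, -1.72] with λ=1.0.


‖w‖₂² = (0.44)² + (-2.01)² + (-2.68)² + (1.3)² + (2.53)² + (0.33)² + (-1.72)²
     = 0.1936 + 4.0401 + 7.1824 + 1.69 + 6.4009 + 0.1089 + 2.9584
     = 22.5743
λ·‖w‖₂² = 1.0·22.5743 = 22.5743

22.5743


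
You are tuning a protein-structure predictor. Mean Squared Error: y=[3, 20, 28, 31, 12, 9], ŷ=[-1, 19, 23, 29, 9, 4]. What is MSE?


Squared errors: (3+ 1)²=16, (20-19)²=1, (28-23)²=25, (31-29)²=4, (12-9)²=9, (9-4)²=25
Sum = 80
MSE = 80/6 = 40/3

40/3


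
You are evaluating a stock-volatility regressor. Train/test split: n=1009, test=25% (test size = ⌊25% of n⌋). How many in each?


Test = ⌊1009·25/100⌋ = 252
Train = 1009 - 252 = 757

Train: 757, Test: 252


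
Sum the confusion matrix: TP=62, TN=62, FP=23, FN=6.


Total = TP + TN + FP + FN
= 62 + 62 + 23 + 6
= 153
(Predicted positive: 85, predicted negative: 68)

153


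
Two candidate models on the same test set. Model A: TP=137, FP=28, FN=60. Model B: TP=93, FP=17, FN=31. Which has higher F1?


Model A: P=137/165=0.8303, R=137/197=0.6954, F1=2PR/(P+R)=2TP/(2TP+FP+FN)=274/362=0.7569
Model B: P=93/110=0.8455, R=93/124=0.75, F1=2PR/(P+R)=2TP/(2TP+FP+FN)=186/234=0.7949
0.7569 < 0.7949 → Model B

Model B


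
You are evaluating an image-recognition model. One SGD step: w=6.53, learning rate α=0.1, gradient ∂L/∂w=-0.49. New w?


w_new = w - α·∇
= 6.53 - 0.1·-0.49
= 6.53 + 0.049
= 6.579

6.579


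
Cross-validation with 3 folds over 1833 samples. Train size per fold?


Fold size = 1833/3 = 611
Training per fold = 1833 - 611 = 1222

1222


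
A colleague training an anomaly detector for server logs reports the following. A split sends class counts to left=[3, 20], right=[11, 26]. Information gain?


Parent = [14, 46], H_parent = 0.7838
H_left = 0.5586 (n=23), H_right = 0.878 (n=37)
H_children = (23/60)·0.5586 + (37/60)·0.878 = 0.7556
IG = 0.7838 - 0.7556 = 0.0282

0.0282


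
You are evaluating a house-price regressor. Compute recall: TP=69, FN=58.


Recall = TP/(TP+FN)
= 69/(69+58)
= 69/127 = 54.33%

54.33%


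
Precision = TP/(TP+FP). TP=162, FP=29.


Precision = TP/(TP+FP)
= 162/(162+29)
= 162/191 = 84.82%

84.82%


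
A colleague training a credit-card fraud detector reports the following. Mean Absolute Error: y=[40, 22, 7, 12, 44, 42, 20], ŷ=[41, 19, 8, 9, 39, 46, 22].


Absolute errors: |40-41|=1, |22-19|=3, |7-8|=1, |12-9|=3, |44-39|=5, |42-46|=4, |20-22|=2
Sum = 19
MAE = 19/7 = 19/7

19/7


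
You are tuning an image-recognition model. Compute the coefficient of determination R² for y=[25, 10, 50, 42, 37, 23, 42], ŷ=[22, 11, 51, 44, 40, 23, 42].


ȳ = 32.7143
SS_res = Σ(y-ŷ)² = 24
SS_tot = Σ(y-ȳ)² = 1159.43
R² = 1 - SS_res/SS_tot = 1 - 0.0207 = 0.9793

0.9793


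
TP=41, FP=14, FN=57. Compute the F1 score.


Precision = 41/55 = 0.7455
Recall = 41/98 = 0.4184
F1 = 2·P·R/(P+R) = 2·TP/(2·TP+FP+FN) = 82/(82+14+57) = 82/153 = 0.5359

0.5359


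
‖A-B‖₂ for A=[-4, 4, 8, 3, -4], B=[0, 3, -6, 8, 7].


d = √((-4-0)² + (4-3)² + (8+ 6)² + (3-8)² + (-4-7)²)
  = √(16 + 1 + 196 + 25 + 121)
  = √359 = 18.9473

18.9473


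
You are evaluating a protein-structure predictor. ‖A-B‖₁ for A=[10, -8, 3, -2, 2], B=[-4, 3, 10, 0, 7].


d = |10+ 4| + |-8-3| + |3-10| + |-2-0| + |2-7|
  = 14 + 11 + 7 + 2 + 5
  = 39

39


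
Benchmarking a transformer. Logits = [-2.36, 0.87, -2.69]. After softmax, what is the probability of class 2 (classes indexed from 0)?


Exponentials: e^-2.36=0.0944, e^0.87=2.3869, e^-2.69=0.0679
Sum = 2.5492
Softmax = [0.037, 0.9363, 0.0266]
p[2] = 0.0679/2.5492 = 0.0266

0.0266


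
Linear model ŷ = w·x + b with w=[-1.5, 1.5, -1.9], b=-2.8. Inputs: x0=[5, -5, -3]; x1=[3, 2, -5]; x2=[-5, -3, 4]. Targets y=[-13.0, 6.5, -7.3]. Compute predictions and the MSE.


ŷ0 = (-1.5)·(5) + (1.5)·(-5) + (-1.9)·(-3) - 2.8 = -12.1
ŷ1 = (-1.5)·(3) + (1.5)·(2) + (-1.9)·(-5) - 2.8 = 5.2
ŷ2 = (-1.5)·(-5) + (1.5)·(-3) + (-1.9)·(4) - 2.8 = -7.4
errors² = [0.81, 1.69, 0.01]
MSE = 2.5100/3 = 0.8367

0.8367


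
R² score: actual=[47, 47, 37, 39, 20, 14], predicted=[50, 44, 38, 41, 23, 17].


ȳ = 34
SS_res = Σ(y-ŷ)² = 41
SS_tot = Σ(y-ȳ)² = 968
R² = 1 - SS_res/SS_tot = 1 - 0.0424 = 0.9576

0.9576


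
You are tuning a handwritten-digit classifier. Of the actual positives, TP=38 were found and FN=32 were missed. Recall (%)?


Recall = TP/(TP+FN)
= 38/(38+32)
= 38/70 = 54.29%

54.29%


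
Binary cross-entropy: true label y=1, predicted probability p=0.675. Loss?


BCE = -[y·ln(p) + (1-y)·ln(1-p)]
= -1·ln(0.675) - 0
= -ln(0.675) = 0.393

0.393


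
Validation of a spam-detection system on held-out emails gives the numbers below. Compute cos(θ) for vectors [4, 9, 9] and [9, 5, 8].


A·B = 4·9 + 9·5 + 9·8 = 153
‖A‖ = √178 = 13.3417, ‖B‖ = √170 = 13.0384
cos = 153/(√178·√170) = 153/√30260 = 0.8795

0.8795


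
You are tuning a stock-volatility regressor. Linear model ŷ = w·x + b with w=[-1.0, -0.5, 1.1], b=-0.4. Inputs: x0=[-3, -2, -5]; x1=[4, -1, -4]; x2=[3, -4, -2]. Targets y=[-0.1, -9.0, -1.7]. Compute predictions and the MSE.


ŷ0 = (-1.0)·(-3) + (-0.5)·(-2) + (1.1)·(-5) - 0.4 = -1.9
ŷ1 = (-1.0)·(4) + (-0.5)·(-1) + (1.1)·(-4) - 0.4 = -8.3
ŷ2 = (-1.0)·(3) + (-0.5)·(-4) + (1.1)·(-2) - 0.4 = -3.6
errors² = [3.24, 0.49, 3.61]
MSE = 7.3400/3 = 2.4467

2.4467


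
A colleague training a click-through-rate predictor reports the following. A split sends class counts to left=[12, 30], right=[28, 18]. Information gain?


Parent = [40, 48], H_parent = 0.994
H_left = 0.8631 (n=42), H_right = 0.9656 (n=46)
H_children = (42/88)·0.8631 + (46/88)·0.9656 = 0.9167
IG = 0.994 - 0.9167 = 0.0773

0.0773


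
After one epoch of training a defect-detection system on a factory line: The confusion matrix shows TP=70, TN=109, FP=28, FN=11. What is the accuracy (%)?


Accuracy = (TP+TN)/(TP+TN+FP+FN)
= (70+109)/(218)
= 179/218 = 82.11%

82.11%


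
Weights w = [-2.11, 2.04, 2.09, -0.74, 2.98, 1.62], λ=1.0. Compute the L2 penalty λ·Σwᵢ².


‖w‖₂² = (-2.11)² + (2.04)² + (2.09)² + (-0.74)² + (2.98)² + (1.62)²
     = 4.4521 + 4.1616 + 4.3681 + 0.5476 + 8.8804 + 2.6244
     = 25.0342
λ·‖w‖₂² = 1.0·25.0342 = 25.0342

25.0342


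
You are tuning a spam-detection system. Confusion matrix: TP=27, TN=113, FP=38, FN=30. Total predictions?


Total = TP + TN + FP + FN
= 27 + 113 + 38 + 30
= 208
(Predicted positive: 65, predicted negative: 143)

208


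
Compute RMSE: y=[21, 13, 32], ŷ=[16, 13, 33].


MSE = 26/3 = 8.6667
RMSE = √(26/3) = 2.9439

2.9439


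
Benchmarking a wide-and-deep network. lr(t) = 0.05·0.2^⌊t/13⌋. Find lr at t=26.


n_drops = ⌊26/13⌋ = 2
lr = 0.05·0.2^2 = 0.05·0.04 = 0.002

0.002


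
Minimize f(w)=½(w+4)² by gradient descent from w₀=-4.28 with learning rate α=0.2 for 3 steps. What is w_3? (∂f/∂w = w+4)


step 1: grad = -4.28+4 = -0.28; w = -4.28 - 0.2·(-0.28) = -4.224
step 2: grad = -4.224+4 = -0.224; w = -4.224 - 0.2·(-0.224) = -4.1792
step 3: grad = -4.1792+4 = -0.1792; w = -4.1792 - 0.2·(-0.1792) = -4.14336

-4.14336


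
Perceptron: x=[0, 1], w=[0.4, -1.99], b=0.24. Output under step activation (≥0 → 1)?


z = (0)·(0.4) + (1)·(-1.99) + 0.24
  = -1.75
step(z) = 0 (z<0)

0


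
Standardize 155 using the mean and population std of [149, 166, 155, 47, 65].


μ = 116.4, σ = 49.9424
z = (155 - 116.4)/49.9424 = 0.7729

0.7729


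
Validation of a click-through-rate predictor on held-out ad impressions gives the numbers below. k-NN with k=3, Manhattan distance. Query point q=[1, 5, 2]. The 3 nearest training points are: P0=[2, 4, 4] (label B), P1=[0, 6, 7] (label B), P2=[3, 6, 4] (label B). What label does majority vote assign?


d(q,P0) = 4  (label B)
d(q,P1) = 7  (label B)
d(q,P2) = 5  (label B)
Votes: A=0, B=3
Majority → B

B


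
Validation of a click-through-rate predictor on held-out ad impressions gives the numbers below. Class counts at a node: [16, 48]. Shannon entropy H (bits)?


Probabilities: [16/64, 48/64] ≈ [0.25, 0.75]
H = -((16/64)·log₂(16/64) + (48/64)·log₂(48/64))
  = 0.8113 bits

0.8113 bits


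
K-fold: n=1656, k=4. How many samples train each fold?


Fold size = 1656/4 = 414
Training per fold = 1656 - 414 = 1242

1242


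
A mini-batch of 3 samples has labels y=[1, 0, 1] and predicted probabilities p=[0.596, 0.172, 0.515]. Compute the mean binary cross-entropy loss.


L[0] = -ln(0.596) = 0.5175
L[1] = -ln(1-0.172) = -ln(0.828) = 0.1887
L[2] = -ln(0.515) = 0.6636
mean = (0.5175 + 0.1887 + 0.6636)/3 = 0.4566

0.4566


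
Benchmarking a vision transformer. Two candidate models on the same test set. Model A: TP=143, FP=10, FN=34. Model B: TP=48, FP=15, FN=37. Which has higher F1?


Model A: P=143/153=0.9346, R=143/177=0.8079, F1=2PR/(P+R)=2TP/(2TP+FP+FN)=286/330=0.8667
Model B: P=48/63=0.7619, R=48/85=0.5647, F1=2PR/(P+R)=2TP/(2TP+FP+FN)=96/148=0.6486
0.8667 > 0.6486 → Model A

Model A


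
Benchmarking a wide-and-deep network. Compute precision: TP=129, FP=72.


Precision = TP/(TP+FP)
= 129/(129+72)
= 129/201 = 64.18%

64.18%


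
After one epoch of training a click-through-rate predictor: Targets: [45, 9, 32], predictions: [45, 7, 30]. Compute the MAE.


Absolute errors: |45-45|=0, |9-7|=2, |32-30|=2
Sum = 4
MAE = 4/3 = 4/3

4/3


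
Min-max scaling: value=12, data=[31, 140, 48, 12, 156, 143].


min=12, max=156
(12-12)/(156-12) = 0/144 = 0.0

0.0


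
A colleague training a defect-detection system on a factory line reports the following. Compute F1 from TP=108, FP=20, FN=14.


Precision = 108/128 = 0.8438
Recall = 108/122 = 0.8852
F1 = 2·P·R/(P+R) = 2·TP/(2·TP+FP+FN) = 216/(216+20+14) = 216/250 = 0.864

0.864


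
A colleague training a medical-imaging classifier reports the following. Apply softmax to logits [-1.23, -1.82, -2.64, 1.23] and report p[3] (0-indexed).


Exponentials: e^-1.23=0.2923, e^-1.82=0.162, e^-2.64=0.0714, e^1.23=3.4212
Sum = 3.9469
Softmax = [0.0741, 0.0411, 0.0181, 0.8668]
p[3] = 3.4212/3.9469 = 0.8668

0.8668


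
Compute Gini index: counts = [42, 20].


Probabilities: [42/62, 20/62] ≈ [0.6774, 0.3226]
Σpᵢ² = (1764 + 400)/62² = 2164/3844
Gini = 1 - Σpᵢ² = 1 - 2164/3844 = 0.437

0.437


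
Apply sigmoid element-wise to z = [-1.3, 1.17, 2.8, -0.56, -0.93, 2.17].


σ(-1.3) = 1/(1+e^1.3) = 0.2142
σ(1.17) = 1/(1+e^-1.17) = 0.7631
σ(2.8) = 1/(1+e^-2.8) = 0.9427
σ(-0.56) = 1/(1+e^0.56) = 0.3635
σ(-0.93) = 1/(1+e^0.93) = 0.2829
σ(2.17) = 1/(1+e^-2.17) = 0.8975
result = [0.2142, 0.7631, 0.9427, 0.3635, 0.2829, 0.8975]

[0.2142, 0.7631, 0.9427, 0.3635, 0.2829, 0.8975]


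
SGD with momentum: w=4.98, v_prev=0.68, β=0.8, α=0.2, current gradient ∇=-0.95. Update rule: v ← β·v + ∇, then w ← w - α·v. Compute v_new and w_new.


v_new = 0.8·0.68 - 0.95 = 0.544 - 0.95 = -0.406
w_new = 4.98 - 0.2·-0.406 = 4.98 + 0.0812 = 5.0612

v_new=-0.406, w_new=5.0612


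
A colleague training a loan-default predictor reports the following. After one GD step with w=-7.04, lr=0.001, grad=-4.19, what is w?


w_new = w - α·∇
= -7.04 - 0.001·-4.19
= -7.04 + 0.00419
= -7.03581

-7.03581


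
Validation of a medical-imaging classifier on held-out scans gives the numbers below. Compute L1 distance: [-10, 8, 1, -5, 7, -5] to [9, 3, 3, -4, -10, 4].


d = |-10-9| + |8-3| + |1-3| + |-5+ 4| + |7+ 10| + |-5-4|
  = 19 + 5 + 2 + 1 + 17 + 9
  = 53

53


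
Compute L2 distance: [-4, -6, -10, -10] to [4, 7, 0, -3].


d = √((-4-4)² + (-6-7)² + (-10-0)² + (-10+ 3)²)
  = √(64 + 169 + 100 + 49)
  = √382 = 19.5448

19.5448


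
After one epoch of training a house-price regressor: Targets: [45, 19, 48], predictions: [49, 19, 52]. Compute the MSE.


Squared errors: (45-49)²=16, (19-19)²=0, (48-52)²=16
Sum = 32
MSE = 32/3 = 32/3

32/3


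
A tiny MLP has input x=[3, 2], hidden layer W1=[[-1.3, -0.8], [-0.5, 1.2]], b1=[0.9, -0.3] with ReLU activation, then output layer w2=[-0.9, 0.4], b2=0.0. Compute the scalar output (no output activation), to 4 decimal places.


z1[0] = (-1.3)·(3) + (-0.8)·(2) + 0.9 = -4.6
z1[1] = (-0.5)·(3) + (1.2)·(2) - 0.3 = 0.6
h = ReLU(z1) = [0.0, 0.6]
output = (-0.9)·(0.0) + (0.4)·(0.6) + 0.0 = 0.24

0.24


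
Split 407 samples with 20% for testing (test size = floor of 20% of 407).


Test = ⌊407·20/100⌋ = 81
Train = 407 - 81 = 326

Train: 326, Test: 81


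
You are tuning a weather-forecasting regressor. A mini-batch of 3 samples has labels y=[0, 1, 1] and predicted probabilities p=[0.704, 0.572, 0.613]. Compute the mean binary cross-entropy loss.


L[0] = -ln(1-0.704) = -ln(0.296) = 1.2174
L[1] = -ln(0.572) = 0.5586
L[2] = -ln(0.613) = 0.4894
mean = (1.2174 + 0.5586 + 0.4894)/3 = 0.7551

0.7551


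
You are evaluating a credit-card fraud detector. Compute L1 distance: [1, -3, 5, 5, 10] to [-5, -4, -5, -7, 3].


d = |1+ 5| + |-3+ 4| + |5+ 5| + |5+ 7| + |10-3|
  = 6 + 1 + 10 + 12 + 7
  = 36

36


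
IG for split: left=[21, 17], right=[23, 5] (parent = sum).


Parent = [44, 22], H_parent = 0.9183
H_left = 0.992 (n=38), H_right = 0.6769 (n=28)
H_children = (38/66)·0.992 + (28/66)·0.6769 = 0.8583
IG = 0.9183 - 0.8583 = 0.06

0.06


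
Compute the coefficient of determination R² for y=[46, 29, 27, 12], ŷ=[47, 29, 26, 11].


ȳ = 28.5
SS_res = Σ(y-ŷ)² = 3
SS_tot = Σ(y-ȳ)² = 581
R² = 1 - SS_res/SS_tot = 1 - 0.0052 = 0.9948

0.9948


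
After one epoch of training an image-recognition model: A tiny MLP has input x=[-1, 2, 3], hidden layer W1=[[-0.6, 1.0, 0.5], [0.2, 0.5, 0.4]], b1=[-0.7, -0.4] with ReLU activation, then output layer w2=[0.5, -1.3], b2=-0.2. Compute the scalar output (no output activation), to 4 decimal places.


z1[0] = (-0.6)·(-1) + (1.0)·(2) + (0.5)·(3) - 0.7 = 3.4
z1[1] = (0.2)·(-1) + (0.5)·(2) + (0.4)·(3) - 0.4 = 1.6
h = ReLU(z1) = [3.4, 1.6]
output = (0.5)·(3.4) + (-1.3)·(1.6) - 0.2 = -0.58

-0.58


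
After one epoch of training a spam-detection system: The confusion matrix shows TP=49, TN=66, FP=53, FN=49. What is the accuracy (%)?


Accuracy = (TP+TN)/(TP+TN+FP+FN)
= (49+66)/(217)
= 115/217 = 53.0%

53.0%


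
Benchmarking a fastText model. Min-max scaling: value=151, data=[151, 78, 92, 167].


min=78, max=167
(151-78)/(167-78) = 73/89 = 0.8202

0.8202


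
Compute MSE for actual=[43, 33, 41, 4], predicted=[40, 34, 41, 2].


Squared errors: (43-40)²=9, (33-34)²=1, (41-41)²=0, (4-2)²=4
Sum = 14
MSE = 14/4 = 7/2

7/2


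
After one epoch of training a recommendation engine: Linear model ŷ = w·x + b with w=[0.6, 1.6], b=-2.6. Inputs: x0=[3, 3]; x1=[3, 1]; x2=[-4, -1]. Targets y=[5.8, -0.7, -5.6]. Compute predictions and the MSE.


ŷ0 = (0.6)·(3) + (1.6)·(3) - 2.6 = 4.0
ŷ1 = (0.6)·(3) + (1.6)·(1) - 2.6 = 0.8
ŷ2 = (0.6)·(-4) + (1.6)·(-1) - 2.6 = -6.6
errors² = [3.24, 2.25, 1.0]
MSE = 6.4900/3 = 2.1633

2.1633


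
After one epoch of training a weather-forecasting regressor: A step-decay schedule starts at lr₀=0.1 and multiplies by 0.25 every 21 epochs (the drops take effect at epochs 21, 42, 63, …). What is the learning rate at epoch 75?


n_drops = ⌊75/21⌋ = 3
lr = 0.1·0.25^3 = 0.1·0.015625 = 0.0015625

0.0015625


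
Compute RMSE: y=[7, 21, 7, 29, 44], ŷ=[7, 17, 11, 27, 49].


MSE = 61/5 = 12.2
RMSE = √(61/5) = 3.4928

3.4928


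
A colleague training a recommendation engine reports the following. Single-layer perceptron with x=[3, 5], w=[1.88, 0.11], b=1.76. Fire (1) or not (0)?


z = (3)·(1.88) + (5)·(0.11) + 1.76
  = 7.95
step(z) = 1 (z≥0)

1


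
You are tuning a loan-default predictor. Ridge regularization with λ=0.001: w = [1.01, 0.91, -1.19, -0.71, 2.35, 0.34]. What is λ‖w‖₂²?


‖w‖₂² = (1.01)² + (0.91)² + (-1.19)² + (-0.71)² + (2.35)² + (0.34)²
     = 1.0201 + 0.8281 + 1.4161 + 0.5041 + 5.5225 + 0.1156
     = 9.4065
λ·‖w‖₂² = 0.001·9.4065 = 0.009406

0.009406


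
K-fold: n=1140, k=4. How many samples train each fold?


Fold size = 1140/4 = 285
Training per fold = 1140 - 285 = 855

855


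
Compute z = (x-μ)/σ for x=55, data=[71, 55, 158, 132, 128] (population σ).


μ = 108.8, σ = 39.1173
z = (55 - 108.8)/39.1173 = -1.3754

-1.3754


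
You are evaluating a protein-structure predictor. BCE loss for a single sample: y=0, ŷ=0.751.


BCE = -[y·ln(p) + (1-y)·ln(1-p)]
= -0 - 1·ln(1-0.751)
= -ln(0.249) = 1.3903

1.3903


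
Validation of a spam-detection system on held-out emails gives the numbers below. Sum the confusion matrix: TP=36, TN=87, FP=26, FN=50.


Total = TP + TN + FP + FN
= 36 + 87 + 26 + 50
= 199
(Predicted positive: 62, predicted negative: 137)

199


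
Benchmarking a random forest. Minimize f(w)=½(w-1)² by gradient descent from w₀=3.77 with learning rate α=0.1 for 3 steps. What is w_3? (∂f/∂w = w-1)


step 1: grad = 3.77-1 = 2.77; w = 3.77 - 0.1·(2.77) = 3.493
step 2: grad = 3.493-1 = 2.493; w = 3.493 - 0.1·(2.493) = 3.2437
step 3: grad = 3.2437-1 = 2.2437; w = 3.2437 - 0.1·(2.2437) = 3.01933

3.01933


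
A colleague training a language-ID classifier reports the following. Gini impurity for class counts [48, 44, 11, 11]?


Probabilities: [48/114, 44/114, 11/114, 11/114] ≈ [0.4211, 0.386, 0.0965, 0.0965]
Σpᵢ² = (2304 + 1936 + 121 + 121)/114² = 4482/12996
Gini = 1 - Σpᵢ² = 1 - 4482/12996 = 0.6551

0.6551


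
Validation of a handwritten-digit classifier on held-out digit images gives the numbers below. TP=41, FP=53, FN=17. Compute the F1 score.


Precision = 41/94 = 0.4362
Recall = 41/58 = 0.7069
F1 = 2·P·R/(P+R) = 2·TP/(2·TP+FP+FN) = 82/(82+53+17) = 82/152 = 0.5395

0.5395


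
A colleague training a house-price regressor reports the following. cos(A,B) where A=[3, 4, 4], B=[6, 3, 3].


A·B = 3·6 + 4·3 + 4·3 = 42
‖A‖ = √41 = 6.4031, ‖B‖ = √54 = 7.3485
cos = 42/(√41·√54) = 42/√2214 = 0.8926

0.8926


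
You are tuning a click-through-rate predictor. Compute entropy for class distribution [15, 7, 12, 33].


Probabilities: [15/67, 7/67, 12/67, 33/67] ≈ [0.2239, 0.1045, 0.1791, 0.4925]
H = -((15/67)·log₂(15/67) + (7/67)·log₂(7/67) + (12/67)·log₂(12/67) + (33/67)·log₂(33/67))
  = 1.7715 bits

1.7715 bits


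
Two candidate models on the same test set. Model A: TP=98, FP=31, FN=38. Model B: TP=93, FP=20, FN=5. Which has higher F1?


Model A: P=98/129=0.7597, R=98/136=0.7206, F1=2PR/(P+R)=2TP/(2TP+FP+FN)=196/265=0.7396
Model B: P=93/113=0.823, R=93/98=0.949, F1=2PR/(P+R)=2TP/(2TP+FP+FN)=186/211=0.8815
0.7396 < 0.8815 → Model B

Model B


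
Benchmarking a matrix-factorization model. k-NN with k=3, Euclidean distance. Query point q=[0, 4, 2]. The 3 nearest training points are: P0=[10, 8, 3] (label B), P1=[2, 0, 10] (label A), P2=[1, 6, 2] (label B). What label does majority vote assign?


d(q,P0) = 10.8167  (label B)
d(q,P1) = 9.1652  (label A)
d(q,P2) = 2.2361  (label B)
Votes: A=1, B=2
Majority → B

B


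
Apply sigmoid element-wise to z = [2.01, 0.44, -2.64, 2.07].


σ(2.01) = 1/(1+e^-2.01) = 0.8818
σ(0.44) = 1/(1+e^-0.44) = 0.6083
σ(-2.64) = 1/(1+e^2.64) = 0.0666
σ(2.07) = 1/(1+e^-2.07) = 0.888
result = [0.8818, 0.6083, 0.0666, 0.888]

[0.8818, 0.6083, 0.0666, 0.888]


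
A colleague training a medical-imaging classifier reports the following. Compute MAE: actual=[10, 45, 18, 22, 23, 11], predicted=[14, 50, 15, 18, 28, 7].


Absolute errors: |10-14|=4, |45-50|=5, |18-15|=3, |22-18|=4, |23-28|=5, |11-7|=4
Sum = 25
MAE = 25/6 = 25/6

25/6


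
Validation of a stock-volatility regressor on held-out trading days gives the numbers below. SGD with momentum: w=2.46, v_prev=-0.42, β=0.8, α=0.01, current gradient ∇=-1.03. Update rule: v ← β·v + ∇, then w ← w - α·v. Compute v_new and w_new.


v_new = 0.8·-0.42 - 1.03 = -0.336 - 1.03 = -1.366
w_new = 2.46 - 0.01·-1.366 = 2.46 + 0.01366 = 2.47366

v_new=-1.366, w_new=2.47366


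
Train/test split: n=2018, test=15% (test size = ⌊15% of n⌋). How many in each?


Test = ⌊2018·15/100⌋ = 302
Train = 2018 - 302 = 1716

Train: 1716, Test: 302


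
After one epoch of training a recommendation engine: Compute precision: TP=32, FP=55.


Precision = TP/(TP+FP)
= 32/(32+55)
= 32/87 = 36.78%

36.78%


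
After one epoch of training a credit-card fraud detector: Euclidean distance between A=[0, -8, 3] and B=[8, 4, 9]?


d = √((0-8)² + (-8-4)² + (3-9)²)
  = √(64 + 144 + 36)
  = √244 = 15.6205

15.6205


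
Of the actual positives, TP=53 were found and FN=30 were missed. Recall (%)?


Recall = TP/(TP+FN)
= 53/(53+30)
= 53/83 = 63.86%

63.86%


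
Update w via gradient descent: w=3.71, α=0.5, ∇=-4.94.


w_new = w - α·∇
= 3.71 - 0.5·-4.94
= 3.71 + 2.47
= 6.18

6.18


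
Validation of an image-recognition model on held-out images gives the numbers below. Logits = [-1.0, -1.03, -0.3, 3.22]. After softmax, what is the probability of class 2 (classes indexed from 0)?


Exponentials: e^-1.0=0.3679, e^-1.03=0.357, e^-0.3=0.7408, e^3.22=25.0281
Sum = 26.4938
Softmax = [0.0139, 0.0135, 0.028, 0.9447]
p[2] = 0.7408/26.4938 = 0.028

0.028


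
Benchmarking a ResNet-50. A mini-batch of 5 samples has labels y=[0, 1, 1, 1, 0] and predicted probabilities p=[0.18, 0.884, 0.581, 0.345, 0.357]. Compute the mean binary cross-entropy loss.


L[0] = -ln(1-0.18) = -ln(0.82) = 0.1985
L[1] = -ln(0.884) = 0.1233
L[2] = -ln(0.581) = 0.543
L[3] = -ln(0.345) = 1.0642
L[4] = -ln(1-0.357) = -ln(0.643) = 0.4416
mean = (0.1985 + 0.1233 + 0.543 + 1.0642 + 0.4416)/5 = 0.4741

0.4741


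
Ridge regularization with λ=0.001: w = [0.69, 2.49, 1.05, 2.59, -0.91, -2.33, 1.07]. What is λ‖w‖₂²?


‖w‖₂² = (0.69)² + (2.49)² + (1.05)² + (2.59)² + (-0.91)² + (-2.33)² + (1.07)²
     = 0.4761 + 6.2001 + 1.1025 + 6.7081 + 0.8281 + 5.4289 + 1.1449
     = 21.8887
λ·‖w‖₂² = 0.001·21.8887 = 0.021889

0.021889


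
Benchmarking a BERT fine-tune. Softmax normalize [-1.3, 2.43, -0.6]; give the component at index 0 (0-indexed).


Exponentials: e^-1.3=0.2725, e^2.43=11.3589, e^-0.6=0.5488
Sum = 12.1802
Softmax = [0.0224, 0.9326, 0.0451]
p[0] = 0.2725/12.1802 = 0.0224

0.0224


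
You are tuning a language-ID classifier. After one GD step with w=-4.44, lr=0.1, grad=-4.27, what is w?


w_new = w - α·∇
= -4.44 - 0.1·-4.27
= -4.44 + 0.427
= -4.013

-4.013


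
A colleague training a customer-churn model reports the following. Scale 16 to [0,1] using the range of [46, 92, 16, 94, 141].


min=16, max=141
(16-16)/(141-16) = 0/125 = 0.0

0.0


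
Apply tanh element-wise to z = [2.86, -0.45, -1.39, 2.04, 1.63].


tanh(2.86) = 0.9935
tanh(-0.45) = -0.4219
tanh(-1.39) = -0.8832
tanh(2.04) = 0.9667
tanh(1.63) = 0.9261
result = [0.9935, -0.4219, -0.8832, 0.9667, 0.9261]

[0.9935, -0.4219, -0.8832, 0.9667, 0.9261]


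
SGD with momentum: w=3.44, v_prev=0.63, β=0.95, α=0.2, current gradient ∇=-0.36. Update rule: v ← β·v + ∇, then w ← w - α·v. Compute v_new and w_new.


v_new = 0.95·0.63 - 0.36 = 0.5985 - 0.36 = 0.2385
w_new = 3.44 - 0.2·0.2385 = 3.44 - 0.0477 = 3.3923

v_new=0.2385, w_new=3.3923


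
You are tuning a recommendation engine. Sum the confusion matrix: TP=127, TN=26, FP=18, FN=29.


Total = TP + TN + FP + FN
= 127 + 26 + 18 + 29
= 200
(Predicted positive: 145, predicted negative: 55)

200


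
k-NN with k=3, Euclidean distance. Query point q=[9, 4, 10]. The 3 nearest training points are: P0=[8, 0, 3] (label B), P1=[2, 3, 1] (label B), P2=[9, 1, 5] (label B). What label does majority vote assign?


d(q,P0) = 8.124  (label B)
d(q,P1) = 11.4455  (label B)
d(q,P2) = 5.831  (label B)
Votes: A=0, B=3
Majority → B

B


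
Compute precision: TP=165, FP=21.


Precision = TP/(TP+FP)
= 165/(165+21)
= 165/186 = 88.71%

88.71%


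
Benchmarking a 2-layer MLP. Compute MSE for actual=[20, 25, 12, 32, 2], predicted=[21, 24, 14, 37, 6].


Squared errors: (20-21)²=1, (25-24)²=1, (12-14)²=4, (32-37)²=25, (2-6)²=16
Sum = 47
MSE = 47/5 = 47/5

47/5


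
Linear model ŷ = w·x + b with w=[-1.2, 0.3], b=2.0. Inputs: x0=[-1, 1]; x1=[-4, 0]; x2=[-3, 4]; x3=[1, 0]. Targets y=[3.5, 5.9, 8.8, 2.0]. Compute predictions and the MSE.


ŷ0 = (-1.2)·(-1) + (0.3)·(1) + 2.0 = 3.5
ŷ1 = (-1.2)·(-4) + (0.3)·(0) + 2.0 = 6.8
ŷ2 = (-1.2)·(-3) + (0.3)·(4) + 2.0 = 6.8
ŷ3 = (-1.2)·(1) + (0.3)·(0) + 2.0 = 0.8
errors² = [0.0, 0.81, 4.0, 1.44]
MSE = 6.2500/4 = 1.5625

1.5625


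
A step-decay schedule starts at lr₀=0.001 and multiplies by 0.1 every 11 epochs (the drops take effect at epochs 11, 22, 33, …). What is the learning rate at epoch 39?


n_drops = ⌊39/11⌋ = 3
lr = 0.001·0.1^3 = 0.001·0.001 = 0.000001

0.000001


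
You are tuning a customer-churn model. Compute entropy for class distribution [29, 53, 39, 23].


Probabilities: [29/144, 53/144, 39/144, 23/144] ≈ [0.2014, 0.3681, 0.2708, 0.1597]
H = -((29/144)·log₂(29/144) + (53/144)·log₂(53/144) + (39/144)·log₂(39/144) + (23/144)·log₂(23/144))
  = 1.9294 bits

1.9294 bits


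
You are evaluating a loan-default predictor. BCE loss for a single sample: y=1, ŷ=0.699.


BCE = -[y·ln(p) + (1-y)·ln(1-p)]
= -1·ln(0.699) - 0
= -ln(0.699) = 0.3581

0.3581


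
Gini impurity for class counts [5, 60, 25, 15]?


Probabilities: [5/105, 60/105, 25/105, 15/105] ≈ [0.0476, 0.5714, 0.2381, 0.1429]
Σpᵢ² = (25 + 3600 + 625 + 225)/105² = 4475/11025
Gini = 1 - Σpᵢ² = 1 - 4475/11025 = 0.5941

0.5941
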